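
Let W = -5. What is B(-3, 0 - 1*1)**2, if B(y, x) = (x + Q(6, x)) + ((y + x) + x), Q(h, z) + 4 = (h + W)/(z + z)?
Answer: 441/4 ≈ 110.25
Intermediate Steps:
Q(h, z) = -4 + (-5 + h)/(2*z) (Q(h, z) = -4 + (h - 5)/(z + z) = -4 + (-5 + h)/((2*z)) = -4 + (-5 + h)*(1/(2*z)) = -4 + (-5 + h)/(2*z))
B(y, x) = y + 3*x + (1 - 8*x)/(2*x) (B(y, x) = (x + (-5 + 6 - 8*x)/(2*x)) + ((y + x) + x) = (x + (1 - 8*x)/(2*x)) + ((x + y) + x) = (x + (1 - 8*x)/(2*x)) + (y + 2*x) = y + 3*x + (1 - 8*x)/(2*x))
B(-3, 0 - 1*1)**2 = (-4 - 3 + 1/(2*(0 - 1*1)) + 3*(0 - 1*1))**2 = (-4 - 3 + 1/(2*(0 - 1)) + 3*(0 - 1))**2 = (-4 - 3 + (1/2)/(-1) + 3*(-1))**2 = (-4 - 3 + (1/2)*(-1) - 3)**2 = (-4 - 3 - 1/2 - 3)**2 = (-21/2)**2 = 441/4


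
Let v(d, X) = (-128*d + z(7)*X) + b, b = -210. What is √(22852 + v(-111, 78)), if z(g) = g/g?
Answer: 8*√577 ≈ 192.17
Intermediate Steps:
z(g) = 1
v(d, X) = -210 + X - 128*d (v(d, X) = (-128*d + 1*X) - 210 = (-128*d + X) - 210 = (X - 128*d) - 210 = -210 + X - 128*d)
√(22852 + v(-111, 78)) = √(22852 + (-210 + 78 - 128*(-111))) = √(22852 + (-210 + 78 + 14208)) = √(22852 + 14076) = √36928 = 8*√577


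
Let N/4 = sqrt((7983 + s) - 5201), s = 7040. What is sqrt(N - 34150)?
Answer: sqrt(-34150 + 4*sqrt(9822)) ≈ 183.72*I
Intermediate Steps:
N = 4*sqrt(9822) (N = 4*sqrt((7983 + 7040) - 5201) = 4*sqrt(15023 - 5201) = 4*sqrt(9822) ≈ 396.42)
sqrt(N - 34150) = sqrt(4*sqrt(9822) - 34150) = sqrt(-34150 + 4*sqrt(9822))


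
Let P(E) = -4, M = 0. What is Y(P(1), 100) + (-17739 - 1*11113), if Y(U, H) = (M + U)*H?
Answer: -29252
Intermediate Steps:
Y(U, H) = H*U (Y(U, H) = (0 + U)*H = U*H = H*U)
Y(P(1), 100) + (-17739 - 1*11113) = 100*(-4) + (-17739 - 1*11113) = -400 + (-17739 - 11113) = -400 - 28852 = -29252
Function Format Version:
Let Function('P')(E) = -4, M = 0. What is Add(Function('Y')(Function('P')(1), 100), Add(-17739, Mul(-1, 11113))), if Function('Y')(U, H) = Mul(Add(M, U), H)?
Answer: -29252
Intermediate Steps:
Function('Y')(U, H) = Mul(H, U) (Function('Y')(U, H) = Mul(Add(0, U), H) = Mul(U, H) = Mul(H, U))
Add(Function('Y')(Function('P')(1), 100), Add(-17739, Mul(-1, 11113))) = Add(Mul(100, -4), Add(-17739, Mul(-1, 11113))) = Add(-400, Add(-17739, -11113)) = Add(-400, -28852) = -29252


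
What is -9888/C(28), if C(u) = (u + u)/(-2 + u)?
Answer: -32136/7 ≈ -4590.9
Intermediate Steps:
C(u) = 2*u/(-2 + u) (C(u) = (2*u)/(-2 + u) = 2*u/(-2 + u))
-9888/C(28) = -9888/(2*28/(-2 + 28)) = -9888/(2*28/26) = -9888/(2*28*(1/26)) = -9888/28/13 = -9888*13/28 = -32136/7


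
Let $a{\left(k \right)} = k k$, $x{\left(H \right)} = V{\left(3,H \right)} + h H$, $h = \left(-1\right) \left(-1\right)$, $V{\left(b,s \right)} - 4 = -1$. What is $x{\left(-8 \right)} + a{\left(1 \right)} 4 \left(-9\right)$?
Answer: $-41$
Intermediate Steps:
$V{\left(b,s \right)} = 3$ ($V{\left(b,s \right)} = 4 - 1 = 3$)
$h = 1$
$x{\left(H \right)} = 3 + H$ ($x{\left(H \right)} = 3 + 1 H = 3 + H$)
$a{\left(k \right)} = k^{2}$
$x{\left(-8 \right)} + a{\left(1 \right)} 4 \left(-9\right) = \left(3 - 8\right) + 1^{2} \cdot 4 \left(-9\right) = -5 + 1 \left(-36\right) = -5 - 36 = -41$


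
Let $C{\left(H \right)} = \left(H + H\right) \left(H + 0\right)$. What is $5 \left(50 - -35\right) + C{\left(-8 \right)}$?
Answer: $553$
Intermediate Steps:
$C{\left(H \right)} = 2 H^{2}$ ($C{\left(H \right)} = 2 H H = 2 H^{2}$)
$5 \left(50 - -35\right) + C{\left(-8 \right)} = 5 \left(50 - -35\right) + 2 \left(-8\right)^{2} = 5 \left(50 + 35\right) + 2 \cdot 64 = 5 \cdot 85 + 128 = 425 + 128 = 553$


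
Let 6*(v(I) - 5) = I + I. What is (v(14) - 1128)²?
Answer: 11256025/9 ≈ 1.2507e+6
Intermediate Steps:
v(I) = 5 + I/3 (v(I) = 5 + (I + I)/6 = 5 + (2*I)/6 = 5 + I/3)
(v(14) - 1128)² = ((5 + (⅓)*14) - 1128)² = ((5 + 14/3) - 1128)² = (29/3 - 1128)² = (-3355/3)² = 11256025/9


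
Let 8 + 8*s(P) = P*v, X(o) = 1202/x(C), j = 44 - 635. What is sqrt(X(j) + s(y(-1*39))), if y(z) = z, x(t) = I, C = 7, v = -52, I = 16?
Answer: sqrt(5242)/4 ≈ 18.100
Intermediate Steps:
x(t) = 16
j = -591
X(o) = 601/8 (X(o) = 1202/16 = 1202*(1/16) = 601/8)
s(P) = -1 - 13*P/2 (s(P) = -1 + (P*(-52))/8 = -1 + (-52*P)/8 = -1 - 13*P/2)
sqrt(X(j) + s(y(-1*39))) = sqrt(601/8 + (-1 - (-13)*39/2)) = sqrt(601/8 + (-1 - 13/2*(-39))) = sqrt(601/8 + (-1 + 507/2)) = sqrt(601/8 + 505/2) = sqrt(2621/8) = sqrt(5242)/4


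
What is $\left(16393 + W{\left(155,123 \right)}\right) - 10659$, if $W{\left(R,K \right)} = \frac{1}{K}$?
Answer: $\frac{705283}{123} \approx 5734.0$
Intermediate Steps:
$\left(16393 + W{\left(155,123 \right)}\right) - 10659 = \left(16393 + \frac{1}{123}\right) - 10659 = \frac{2016340}{123} - 10659 = \frac{705283}{123}$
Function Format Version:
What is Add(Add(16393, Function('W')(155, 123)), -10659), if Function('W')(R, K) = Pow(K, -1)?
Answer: Rational(705283, 123) ≈ 5734.0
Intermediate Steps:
Add(Add(16393, Function('W')(155, 123)), -10659) = Add(Add(16393, Pow(123, -1)), -10659) = Add(Add(16393, Rational(1, 123)), -10659) = Add(Rational(2016340, 123), -10659) = Rational(705283, 123)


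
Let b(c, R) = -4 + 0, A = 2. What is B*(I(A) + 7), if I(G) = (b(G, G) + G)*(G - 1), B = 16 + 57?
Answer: 365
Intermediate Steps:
B = 73
b(c, R) = -4
I(G) = (-1 + G)*(-4 + G) (I(G) = (-4 + G)*(G - 1) = (-4 + G)*(-1 + G) = (-1 + G)*(-4 + G))
B*(I(A) + 7) = 73*((4 + 2² - 5*2) + 7) = 73*((4 + 4 - 10) + 7) = 73*(-2 + 7) = 73*5 = 365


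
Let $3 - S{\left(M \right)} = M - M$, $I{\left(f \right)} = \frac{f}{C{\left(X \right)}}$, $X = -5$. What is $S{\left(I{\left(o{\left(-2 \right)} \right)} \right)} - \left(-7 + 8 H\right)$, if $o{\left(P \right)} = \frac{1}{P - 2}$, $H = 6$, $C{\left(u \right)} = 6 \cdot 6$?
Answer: $-38$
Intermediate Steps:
$C{\left(u \right)} = 36$
$o{\left(P \right)} = \frac{1}{-2 + P}$
$I{\left(f \right)} = \frac{f}{36}$
$S{\left(M \right)} = 3$ ($S{\left(M \right)} = 3 - \left(M - M\right) = 3 - 0 = 3 + 0 = 3$)
$S{\left(I{\left(o{\left(-2 \right)} \right)} \right)} - \left(-7 + 8 H\right) = 3 + \left(7 - 48\right) = 3 - 41 = -38$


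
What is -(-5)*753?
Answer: 3765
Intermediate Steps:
-(-5)*753 = -5*(-753) = 3765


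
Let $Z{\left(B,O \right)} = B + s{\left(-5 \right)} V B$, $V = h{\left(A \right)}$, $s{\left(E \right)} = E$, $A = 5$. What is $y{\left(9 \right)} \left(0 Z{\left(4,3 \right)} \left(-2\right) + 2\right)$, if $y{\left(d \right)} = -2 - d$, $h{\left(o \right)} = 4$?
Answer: $-22$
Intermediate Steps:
$V = 4$
$Z{\left(B,O \right)} = - 19 B$ ($Z{\left(B,O \right)} = B - 5 \cdot 4 B = B - 20 B = - 19 B$)
$y{\left(9 \right)} \left(0 Z{\left(4,3 \right)} \left(-2\right) + 2\right) = \left(-2 - 9\right) \left(0 \left(\left(-19\right) 4\right) \left(-2\right) + 2\right) = \left(-2 - 9\right) \left(0 \left(-76\right) \left(-2\right) + 2\right) = - 11 \left(0 \left(-2\right) + 2\right) = - 11 \left(0 + 2\right) = \left(-11\right) 2 = -22$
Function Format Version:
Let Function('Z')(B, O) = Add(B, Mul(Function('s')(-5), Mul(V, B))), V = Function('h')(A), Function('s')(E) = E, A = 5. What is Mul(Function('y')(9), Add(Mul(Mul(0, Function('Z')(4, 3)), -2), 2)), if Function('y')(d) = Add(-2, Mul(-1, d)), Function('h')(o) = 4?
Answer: -22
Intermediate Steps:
V = 4
Function('Z')(B, O) = Mul(-19, B) (Function('Z')(B, O) = Add(B, Mul(-5, Mul(4, B))) = Add(B, Mul(-20, B)) = Mul(-19, B))
Mul(Function('y')(9), Add(Mul(Mul(0, Function('Z')(4, 3)), -2), 2)) = Mul(Add(-2, Mul(-1, 9)), Add(Mul(Mul(0, Mul(-19, 4)), -2), 2)) = Mul(Add(-2, -9), Add(Mul(Mul(0, -76), -2), 2)) = Mul(-11, Add(Mul(0, -2), 2)) = Mul(-11, Add(0, 2)) = Mul(-11, 2) = -22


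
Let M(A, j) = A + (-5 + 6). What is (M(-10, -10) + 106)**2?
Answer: 9409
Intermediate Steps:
M(A, j) = 1 + A (M(A, j) = A + 1 = 1 + A)
(M(-10, -10) + 106)**2 = ((1 - 10) + 106)**2 = (-9 + 106)**2 = 97**2 = 9409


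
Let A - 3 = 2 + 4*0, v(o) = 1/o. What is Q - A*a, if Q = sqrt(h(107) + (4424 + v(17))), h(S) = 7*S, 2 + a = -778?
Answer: 3900 + sqrt(1495014)/17 ≈ 3971.9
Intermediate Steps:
a = -780 (a = -2 - 778 = -780)
A = 5 (A = 3 + (2 + 4*0) = 3 + (2 + 0) = 3 + 2 = 5)
Q = sqrt(1495014)/17 (Q = sqrt(7*107 + (4424 + 1/17)) = sqrt(749 + (4424 + 1/17)) = sqrt(749 + 75209/17) = sqrt(87942/17) = sqrt(1495014)/17 ≈ 71.924)
Q - A*a = sqrt(1495014)/17 - 5*(-780) = sqrt(1495014)/17 - 1*(-3900) = sqrt(1495014)/17 + 3900 = 3900 + sqrt(1495014)/17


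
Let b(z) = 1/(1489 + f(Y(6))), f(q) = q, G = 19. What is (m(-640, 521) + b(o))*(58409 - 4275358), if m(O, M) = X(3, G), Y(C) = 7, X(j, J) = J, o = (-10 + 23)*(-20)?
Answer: -10896979575/136 ≈ -8.0125e+7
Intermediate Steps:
o = -260 (o = 13*(-20) = -260)
m(O, M) = 19
b(z) = 1/1496 (b(z) = 1/(1489 + 7) = 1/1496)
(m(-640, 521) + b(o))*(58409 - 4275358) = (19 + 1/1496)*(58409 - 4275358) = (28425/1496)*(-4216949) = -10896979575/136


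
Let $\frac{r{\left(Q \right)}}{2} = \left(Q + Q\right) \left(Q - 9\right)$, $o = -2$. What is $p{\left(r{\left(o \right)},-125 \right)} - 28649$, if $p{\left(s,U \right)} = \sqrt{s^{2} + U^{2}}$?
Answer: $-28649 + \sqrt{23369} \approx -28496.0$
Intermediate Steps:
$r{\left(Q \right)} = 4 Q \left(-9 + Q\right)$ ($r{\left(Q \right)} = 2 \left(Q + Q\right) \left(Q - 9\right) = 2 \cdot 2 Q \left(-9 + Q\right) = 4 Q \left(-9 + Q\right)$)
$p{\left(s,U \right)} = \sqrt{U^{2} + s^{2}}$
$p{\left(r{\left(o \right)},-125 \right)} - 28649 = \sqrt{\left(-125\right)^{2} + \left(4 \left(-2\right) \left(-9 - 2\right)\right)^{2}} - 28649 = \sqrt{15625 + \left(4 \left(-2\right) \left(-11\right)\right)^{2}} - 28649 = \sqrt{15625 + 88^{2}} - 28649 = \sqrt{15625 + 7744} - 28649 = \sqrt{23369} - 28649 = -28649 + \sqrt{23369}$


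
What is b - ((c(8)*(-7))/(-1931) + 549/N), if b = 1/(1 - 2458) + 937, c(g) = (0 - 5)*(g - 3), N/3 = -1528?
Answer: 6794346493405/7249545576 ≈ 937.21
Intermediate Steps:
N = -4584 (N = 3*(-1528) = -4584)
c(g) = 15 - 5*g (c(g) = -5*(-3 + g) = 15 - 5*g)
b = 2302208/2457 (b = 1/(-2457) + 937 = -1/2457 + 937 = 2302208/2457 ≈ 937.00)
b - ((c(8)*(-7))/(-1931) + 549/N) = 2302208/2457 - (((15 - 5*8)*(-7))/(-1931) + 549/(-4584)) = 2302208/2457 - (((15 - 40)*(-7))*(-1/1931) + 549*(-1/4584)) = 2302208/2457 - (-25*(-7)*(-1/1931) - 183/1528) = 2302208/2457 - (175*(-1/1931) - 183/1528) = 2302208/2457 - (-175/1931 - 183/1528) = 2302208/2457 - 1*(-620773/2950568) = 2302208/2457 + 620773/2950568 = 6794346493405/7249545576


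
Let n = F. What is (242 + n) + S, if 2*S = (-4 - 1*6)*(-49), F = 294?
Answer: 781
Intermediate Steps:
n = 294
S = 245 (S = ((-4 - 1*6)*(-49))/2 = ((-4 - 6)*(-49))/2 = (-10*(-49))/2 = (1/2)*490 = 245)
(242 + n) + S = (242 + 294) + 245 = 536 + 245 = 781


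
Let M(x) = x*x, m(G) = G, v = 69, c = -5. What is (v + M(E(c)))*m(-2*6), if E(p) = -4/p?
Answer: -20892/25 ≈ -835.68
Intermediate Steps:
M(x) = x²
(v + M(E(c)))*m(-2*6) = (69 + (-4/(-5))²)*(-2*6) = (69 + (-4*(-⅕))²)*(-12) = (69 + (⅘)²)*(-12) = (69 + 16/25)*(-12) = (1741/25)*(-12) = -20892/25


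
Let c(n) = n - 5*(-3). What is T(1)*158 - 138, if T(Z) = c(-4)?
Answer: 1600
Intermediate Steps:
c(n) = 15 + n (c(n) = n + 15 = 15 + n)
T(Z) = 11 (T(Z) = 15 - 4 = 11)
T(1)*158 - 138 = 11*158 - 138 = 1738 - 138 = 1600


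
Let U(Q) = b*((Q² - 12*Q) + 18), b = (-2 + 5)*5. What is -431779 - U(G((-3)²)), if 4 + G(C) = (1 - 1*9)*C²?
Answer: -6925969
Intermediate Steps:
b = 15 (b = 3*5 = 15)
G(C) = -4 - 8*C² (G(C) = -4 + (1 - 1*9)*C² = -4 + (1 - 9)*C² = -4 - 8*C²)
U(Q) = 270 - 180*Q + 15*Q² (U(Q) = 15*((Q² - 12*Q) + 18) = 15*(18 + Q² - 12*Q) = 270 - 180*Q + 15*Q²)
-431779 - U(G((-3)²)) = -431779 - (270 - 180*(-4 - 8*((-3)²)²) + 15*(-4 - 8*((-3)²)²)²) = -431779 - (270 - 180*(-4 - 8*9²) + 15*(-4 - 8*9²)²) = -431779 - (270 - 180*(-4 - 8*81) + 15*(-4 - 8*81)²) = -431779 - (270 - 180*(-4 - 648) + 15*(-4 - 648)²) = -431779 - (270 - 180*(-652) + 15*(-652)²) = -431779 - (270 + 117360 + 15*425104) = -431779 - (270 + 117360 + 6376560) = -431779 - 1*6494190 = -431779 - 6494190 = -6925969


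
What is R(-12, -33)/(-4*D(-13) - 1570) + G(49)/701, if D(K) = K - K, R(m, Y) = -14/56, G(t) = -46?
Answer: -288179/4402280 ≈ -0.065461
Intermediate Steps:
R(m, Y) = -1/4 (R(m, Y) = -14*1/56 = -1/4)
D(K) = 0
R(-12, -33)/(-4*D(-13) - 1570) + G(49)/701 = -1/(4*(-4*0 - 1570)) - 46/701 = -1/(4*(0 - 1570)) - 46*1/701 = -1/4/(-1570) - 46/701 = -1/4*(-1/1570) - 46/701 = 1/6280 - 46/701 = -288179/4402280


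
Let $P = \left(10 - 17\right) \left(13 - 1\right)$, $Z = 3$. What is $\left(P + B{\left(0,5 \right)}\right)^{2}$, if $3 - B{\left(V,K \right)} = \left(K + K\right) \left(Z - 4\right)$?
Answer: $5041$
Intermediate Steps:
$B{\left(V,K \right)} = 3 + 2 K$ ($B{\left(V,K \right)} = 3 - \left(K + K\right) \left(3 - 4\right) = 3 - 2 K \left(-1\right) = 3 - - 2 K = 3 + 2 K$)
$P = -84$ ($P = \left(-7\right) 12 = -84$)
$\left(P + B{\left(0,5 \right)}\right)^{2} = \left(-84 + \left(3 + 2 \cdot 5\right)\right)^{2} = \left(-84 + \left(3 + 10\right)\right)^{2} = \left(-84 + 13\right)^{2} = \left(-71\right)^{2} = 5041$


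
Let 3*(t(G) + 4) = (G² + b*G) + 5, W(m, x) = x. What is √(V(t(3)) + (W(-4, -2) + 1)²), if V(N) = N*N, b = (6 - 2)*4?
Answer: √2509/3 ≈ 16.697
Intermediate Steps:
b = 16 (b = 4*4 = 16)
t(G) = -7/3 + G²/3 + 16*G/3 (t(G) = -4 + ((G² + 16*G) + 5)/3 = -4 + (5 + G² + 16*G)/3 = -4 + (5/3 + G²/3 + 16*G/3) = -7/3 + G²/3 + 16*G/3)
V(N) = N²
√(V(t(3)) + (W(-4, -2) + 1)²) = √((-7/3 + (⅓)*3² + (16/3)*3)² + (-2 + 1)²) = √((-7/3 + (⅓)*9 + 16)² + (-1)²) = √((-7/3 + 3 + 16)² + 1) = √((50/3)² + 1) = √(2500/9 + 1) = √(2509/9) = √2509/3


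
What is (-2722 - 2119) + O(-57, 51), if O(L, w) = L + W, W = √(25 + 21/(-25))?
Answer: -4898 + 2*√151/5 ≈ -4893.1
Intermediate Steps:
W = 2*√151/5 (W = √(25 + 21*(-1/25)) = √(25 - 21/25) = √(604/25) = 2*√151/5 ≈ 4.9153)
O(L, w) = L + 2*√151/5
(-2722 - 2119) + O(-57, 51) = (-2722 - 2119) + (-57 + 2*√151/5) = -4841 + (-57 + 2*√151/5) = -4898 + 2*√151/5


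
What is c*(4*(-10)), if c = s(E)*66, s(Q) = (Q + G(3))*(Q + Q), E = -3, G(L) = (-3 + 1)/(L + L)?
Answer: -52800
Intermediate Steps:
G(L) = -1/L (G(L) = -2*1/(2*L) = -1/L)
s(Q) = 2*Q*(-1/3 + Q) (s(Q) = (Q - 1/3)*(Q + Q) = (Q - 1*1/3)*(2*Q) = (Q - 1/3)*(2*Q) = (-1/3 + Q)*(2*Q) = 2*Q*(-1/3 + Q))
c = 1320 (c = ((2/3)*(-3)*(-1 + 3*(-3)))*66 = ((2/3)*(-3)*(-1 - 9))*66 = ((2/3)*(-3)*(-10))*66 = 20*66 = 1320)
c*(4*(-10)) = 1320*(4*(-10)) = 1320*(-40) = -52800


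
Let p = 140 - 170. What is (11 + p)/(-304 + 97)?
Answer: 19/207 ≈ 0.091787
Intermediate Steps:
p = -30
(11 + p)/(-304 + 97) = (11 - 30)/(-304 + 97) = -19/(-207) = -19*(-1/207) = 19/207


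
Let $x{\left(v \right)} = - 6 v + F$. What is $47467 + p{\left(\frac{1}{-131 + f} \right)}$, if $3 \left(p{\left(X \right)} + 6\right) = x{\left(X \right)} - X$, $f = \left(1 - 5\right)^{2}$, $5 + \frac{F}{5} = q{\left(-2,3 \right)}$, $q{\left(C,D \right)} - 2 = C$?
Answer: $\frac{5457059}{115} \approx 47453.0$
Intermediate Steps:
$q{\left(C,D \right)} = 2 + C$
$F = -25$ ($F = -25 + 5 \left(2 - 2\right) = -25 + 5 \cdot 0 = -25 + 0 = -25$)
$x{\left(v \right)} = -25 - 6 v$ ($x{\left(v \right)} = - 6 v - 25 = -25 - 6 v$)
$f = 16$ ($f = \left(-4\right)^{2} = 16$)
$p{\left(X \right)} = - \frac{43}{3} - \frac{7 X}{3}$ ($p{\left(X \right)} = -6 + \frac{\left(-25 - 6 X\right) - X}{3} = -6 + \frac{-25 - 7 X}{3} = -6 - \left(\frac{25}{3} + \frac{7 X}{3}\right) = - \frac{43}{3} - \frac{7 X}{3}$)
$47467 + p{\left(\frac{1}{-131 + f} \right)} = 47467 - \left(\frac{43}{3} + \frac{7}{3 \left(-131 + 16\right)}\right) = 47467 - \left(\frac{43}{3} + \frac{7}{3 \left(-115\right)}\right) = 47467 - \frac{1646}{115} = \frac{5457059}{115}$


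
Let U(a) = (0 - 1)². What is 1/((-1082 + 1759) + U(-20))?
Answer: 1/678 ≈ 0.0014749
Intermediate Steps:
U(a) = 1 (U(a) = (-1)² = 1)
1/((-1082 + 1759) + U(-20)) = 1/((-1082 + 1759) + 1) = 1/(677 + 1) = 1/678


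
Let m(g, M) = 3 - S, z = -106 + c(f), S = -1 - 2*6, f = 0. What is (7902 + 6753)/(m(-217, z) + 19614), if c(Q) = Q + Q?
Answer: 2931/3926 ≈ 0.74656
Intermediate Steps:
c(Q) = 2*Q
S = -13 (S = -1 - 12 = -13)
z = -106 (z = -106 + 2*0 = -106 + 0 = -106)
m(g, M) = 16 (m(g, M) = 3 - 1*(-13) = 3 + 13 = 16)
(7902 + 6753)/(m(-217, z) + 19614) = (7902 + 6753)/(16 + 19614) = 14655/19630 = 14655*(1/19630) = 2931/3926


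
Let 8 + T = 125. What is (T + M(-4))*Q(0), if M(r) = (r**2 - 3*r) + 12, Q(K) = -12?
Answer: -1884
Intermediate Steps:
T = 117 (T = -8 + 125 = 117)
M(r) = 12 + r**2 - 3*r
(T + M(-4))*Q(0) = (117 + (12 + (-4)**2 - 3*(-4)))*(-12) = (117 + (12 + 16 + 12))*(-12) = (117 + 40)*(-12) = 157*(-12) = -1884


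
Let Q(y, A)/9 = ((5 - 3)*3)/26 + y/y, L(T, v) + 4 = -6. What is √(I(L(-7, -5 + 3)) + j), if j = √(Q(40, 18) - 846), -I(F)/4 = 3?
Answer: √(-2028 + 117*I*√1742)/13 ≈ 3.1055 + 4.6523*I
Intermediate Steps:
L(T, v) = -10 (L(T, v) = -4 - 6 = -10)
I(F) = -12 (I(F) = -4*3 = -12)
Q(y, A) = 144/13 (Q(y, A) = 9*(((5 - 3)*3)/26 + y/y) = 9*((2*3)*(1/26) + 1) = 9*(6*(1/26) + 1) = 9*(3/13 + 1) = 9*(16/13) = 144/13)
j = 9*I*√1742/13 (j = √(144/13 - 846) = √(-10854/13) = 9*I*√1742/13 ≈ 28.895*I)
√(I(L(-7, -5 + 3)) + j) = √(-12 + 9*I*√1742/13)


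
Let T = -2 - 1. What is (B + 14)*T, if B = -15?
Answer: 3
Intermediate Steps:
T = -3
(B + 14)*T = (-15 + 14)*(-3) = -1*(-3) = 3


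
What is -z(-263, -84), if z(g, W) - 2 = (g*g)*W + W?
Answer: 5810278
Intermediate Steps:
z(g, W) = 2 + W + W*g² (z(g, W) = 2 + ((g*g)*W + W) = 2 + (g²*W + W) = 2 + (W*g² + W) = 2 + (W + W*g²) = 2 + W + W*g²)
-z(-263, -84) = -(2 - 84 - 84*(-263)²) = -(2 - 84 - 84*69169) = -(2 - 84 - 5810196) = -1*(-5810278) = 5810278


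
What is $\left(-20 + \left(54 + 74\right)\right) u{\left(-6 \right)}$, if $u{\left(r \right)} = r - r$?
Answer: $0$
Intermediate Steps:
$u{\left(r \right)} = 0$
$\left(-20 + \left(54 + 74\right)\right) u{\left(-6 \right)} = \left(-20 + \left(54 + 74\right)\right) 0 = \left(-20 + 128\right) 0 = 108 \cdot 0 = 0$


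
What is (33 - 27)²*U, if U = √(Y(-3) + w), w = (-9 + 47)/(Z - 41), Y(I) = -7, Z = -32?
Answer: 108*I*√4453/73 ≈ 98.725*I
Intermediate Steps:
w = -38/73 (w = (-9 + 47)/(-32 - 41) = 38/(-73) = 38*(-1/73) = -38/73 ≈ -0.52055)
U = 3*I*√4453/73 (U = √(-7 - 38/73) = √(-549/73) = 3*I*√4453/73 ≈ 2.7424*I)
(33 - 27)²*U = (33 - 27)²*(3*I*√4453/73) = 6²*(3*I*√4453/73) = 36*(3*I*√4453/73) = 108*I*√4453/73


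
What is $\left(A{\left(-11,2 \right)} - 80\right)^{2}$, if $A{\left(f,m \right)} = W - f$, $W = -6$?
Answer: $5625$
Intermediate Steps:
$A{\left(f,m \right)} = -6 - f$
$\left(A{\left(-11,2 \right)} - 80\right)^{2} = \left(\left(-6 - -11\right) - 80\right)^{2} = \left(\left(-6 + 11\right) - 80\right)^{2} = \left(5 - 80\right)^{2} = \left(-75\right)^{2} = 5625$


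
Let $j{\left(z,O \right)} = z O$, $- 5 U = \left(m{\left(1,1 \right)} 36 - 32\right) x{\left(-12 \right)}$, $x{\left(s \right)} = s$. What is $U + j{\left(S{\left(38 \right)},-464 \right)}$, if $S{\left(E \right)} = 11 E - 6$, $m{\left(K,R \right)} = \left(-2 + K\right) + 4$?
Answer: $- \frac{954928}{5} \approx -1.9099 \cdot 10^{5}$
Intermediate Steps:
$m{\left(K,R \right)} = 2 + K$
$S{\left(E \right)} = -6 + 11 E$
$U = \frac{912}{5}$ ($U = - \frac{\left(\left(2 + 1\right) 36 - 32\right) \left(-12\right)}{5} = - \frac{\left(3 \cdot 36 - 32\right) \left(-12\right)}{5} = - \frac{\left(108 - 32\right) \left(-12\right)}{5} = - \frac{76 \left(-12\right)}{5} = \left(- \frac{1}{5}\right) \left(-912\right) = \frac{912}{5} \approx 182.4$)
$j{\left(z,O \right)} = O z$
$U + j{\left(S{\left(38 \right)},-464 \right)} = \frac{912}{5} - 464 \left(-6 + 11 \cdot 38\right) = \frac{912}{5} - 464 \left(-6 + 418\right) = \frac{912}{5} - 191168 = - \frac{954928}{5}$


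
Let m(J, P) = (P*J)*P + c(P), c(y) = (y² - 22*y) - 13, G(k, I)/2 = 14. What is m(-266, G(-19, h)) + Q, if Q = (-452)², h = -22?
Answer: -4085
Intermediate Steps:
G(k, I) = 28 (G(k, I) = 2*14 = 28)
c(y) = -13 + y² - 22*y
m(J, P) = -13 + P² - 22*P + J*P² (m(J, P) = (P*J)*P + (-13 + P² - 22*P) = (J*P)*P + (-13 + P² - 22*P) = J*P² + (-13 + P² - 22*P) = -13 + P² - 22*P + J*P²)
Q = 204304
m(-266, G(-19, h)) + Q = (-13 + 28² - 22*28 - 266*28²) + 204304 = (-13 + 784 - 616 - 266*784) + 204304 = (-13 + 784 - 616 - 208544) + 204304 = -208389 + 204304 = -4085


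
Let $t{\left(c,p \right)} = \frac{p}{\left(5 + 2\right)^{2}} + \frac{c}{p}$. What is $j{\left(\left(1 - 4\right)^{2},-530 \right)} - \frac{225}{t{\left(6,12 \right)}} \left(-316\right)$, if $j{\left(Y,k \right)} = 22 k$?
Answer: $\frac{6116620}{73} \approx 83789.0$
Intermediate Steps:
$t{\left(c,p \right)} = \frac{p}{49} + \frac{c}{p}$ ($t{\left(c,p \right)} = \frac{p}{7^{2}} + \frac{c}{p} = \frac{p}{49} + \frac{c}{p}$)
$j{\left(\left(1 - 4\right)^{2},-530 \right)} - \frac{225}{t{\left(6,12 \right)}} \left(-316\right) = 22 \left(-530\right) - \frac{225}{\frac{1}{49} \cdot 12 + \frac{6}{12}} \left(-316\right) = -11660 - \frac{225}{\frac{12}{49} + 6 \cdot \frac{1}{12}} \left(-316\right) = -11660 - \frac{225}{\frac{12}{49} + \frac{1}{2}} \left(-316\right) = -11660 - \frac{225}{\frac{73}{98}} \left(-316\right) = -11660 - 225 \cdot \frac{98}{73} \left(-316\right) = -11660 - \frac{22050}{73} \left(-316\right) = -11660 - - \frac{6967800}{73} = -11660 + \frac{6967800}{73} = \frac{6116620}{73}$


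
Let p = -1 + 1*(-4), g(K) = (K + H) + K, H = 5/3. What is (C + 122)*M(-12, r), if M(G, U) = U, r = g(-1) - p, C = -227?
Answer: -490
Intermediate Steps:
H = 5/3 (H = 5*(⅓) = 5/3 ≈ 1.6667)
g(K) = 5/3 + 2*K (g(K) = (K + 5/3) + K = (5/3 + K) + K = 5/3 + 2*K)
p = -5 (p = -1 - 4 = -5)
r = 14/3 (r = (5/3 + 2*(-1)) - 1*(-5) = (5/3 - 2) + 5 = -⅓ + 5 = 14/3 ≈ 4.6667)
(C + 122)*M(-12, r) = (-227 + 122)*(14/3) = -105*14/3 = -490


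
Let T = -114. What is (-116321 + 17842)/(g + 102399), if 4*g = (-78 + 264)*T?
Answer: -98479/97098 ≈ -1.0142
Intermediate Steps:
g = -5301 (g = ((-78 + 264)*(-114))/4 = (186*(-114))/4 = (¼)*(-21204) = -5301)
(-116321 + 17842)/(g + 102399) = (-116321 + 17842)/(-5301 + 102399) = -98479/97098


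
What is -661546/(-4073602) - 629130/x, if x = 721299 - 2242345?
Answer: 892266780844/1549034006923 ≈ 0.57601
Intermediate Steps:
x = -1521046
-661546/(-4073602) - 629130/x = -661546/(-4073602) - 629130/(-1521046) = -661546*(-1/4073602) - 629130*(-1/1521046) = 330773/2036801 + 314565/760523 = 892266780844/1549034006923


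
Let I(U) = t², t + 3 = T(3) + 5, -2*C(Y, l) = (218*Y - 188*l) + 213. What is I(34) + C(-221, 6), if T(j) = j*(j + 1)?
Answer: 49485/2 ≈ 24743.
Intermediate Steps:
C(Y, l) = -213/2 - 109*Y + 94*l (C(Y, l) = -((218*Y - 188*l) + 213)/2 = -((-188*l + 218*Y) + 213)/2 = -(213 - 188*l + 218*Y)/2 = -213/2 - 109*Y + 94*l)
T(j) = j*(1 + j)
t = 14 (t = -3 + (3*(1 + 3) + 5) = -3 + (3*4 + 5) = -3 + (12 + 5) = -3 + 17 = 14)
I(U) = 196 (I(U) = 14² = 196)
I(34) + C(-221, 6) = 196 + (-213/2 - 109*(-221) + 94*6) = 196 + (-213/2 + 24089 + 564) = 196 + 49093/2 = 49485/2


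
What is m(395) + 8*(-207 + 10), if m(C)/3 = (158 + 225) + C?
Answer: 758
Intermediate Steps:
m(C) = 1149 + 3*C (m(C) = 3*((158 + 225) + C) = 3*(383 + C) = 1149 + 3*C)
m(395) + 8*(-207 + 10) = (1149 + 3*395) + 8*(-207 + 10) = (1149 + 1185) + 8*(-197) = 2334 - 1576 = 758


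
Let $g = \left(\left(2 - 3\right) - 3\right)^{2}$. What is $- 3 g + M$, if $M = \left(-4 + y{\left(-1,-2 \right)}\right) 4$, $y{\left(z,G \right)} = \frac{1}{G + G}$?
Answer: $-65$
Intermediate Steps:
$y{\left(z,G \right)} = \frac{1}{2 G}$
$g = 16$ ($g = \left(\left(2 - 3\right) - 3\right)^{2} = \left(-1 - 3\right)^{2} = \left(-4\right)^{2} = 16$)
$M = -17$ ($M = \left(-4 + \frac{1}{2 \left(-2\right)}\right) 4 = \left(-4 + \frac{1}{2} \left(- \frac{1}{2}\right)\right) 4 = \left(-4 - \frac{1}{4}\right) 4 = \left(- \frac{17}{4}\right) 4 = -17$)
$- 3 g + M = \left(-3\right) 16 - 17 = -48 - 17 = -65$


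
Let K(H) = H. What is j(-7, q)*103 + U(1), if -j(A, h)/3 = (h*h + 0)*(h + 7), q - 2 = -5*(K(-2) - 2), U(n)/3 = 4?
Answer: -4337112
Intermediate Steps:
U(n) = 12 (U(n) = 3*4 = 12)
q = 22 (q = 2 - 5*(-2 - 2) = 2 - 5*(-4) = 2 + 20 = 22)
j(A, h) = -3*h²*(7 + h) (j(A, h) = -3*(h*h + 0)*(h + 7) = -3*(h² + 0)*(7 + h) = -3*h²*(7 + h))
j(-7, q)*103 + U(1) = (3*22²*(-7 - 1*22))*103 + 12 = (3*484*(-7 - 22))*103 + 12 = (3*484*(-29))*103 + 12 = -42108*103 + 12 = -4337124 + 12 = -4337112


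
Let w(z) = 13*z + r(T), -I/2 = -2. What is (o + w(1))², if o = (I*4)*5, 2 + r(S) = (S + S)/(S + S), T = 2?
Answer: 8464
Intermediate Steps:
r(S) = -1 (r(S) = -2 + (S + S)/(S + S) = -2 + (2*S)/((2*S)) = -2 + (2*S)*(1/(2*S)) = -2 + 1 = -1)
I = 4 (I = -2*(-2) = 4)
w(z) = -1 + 13*z (w(z) = 13*z - 1 = -1 + 13*z)
o = 80 (o = (4*4)*5 = 16*5 = 80)
(o + w(1))² = (80 + (-1 + 13*1))² = (80 + (-1 + 13))² = (80 + 12)² = 92² = 8464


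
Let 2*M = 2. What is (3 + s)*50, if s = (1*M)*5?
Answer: 400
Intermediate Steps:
M = 1 (M = (½)*2 = 1)
s = 5 (s = (1*1)*5 = 1*5 = 5)
(3 + s)*50 = (3 + 5)*50 = 8*50 = 400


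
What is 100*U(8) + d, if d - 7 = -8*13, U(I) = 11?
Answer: 1003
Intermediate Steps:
d = -97 (d = 7 - 8*13 = 7 - 104 = -97)
100*U(8) + d = 100*11 - 97 = 1100 - 97 = 1003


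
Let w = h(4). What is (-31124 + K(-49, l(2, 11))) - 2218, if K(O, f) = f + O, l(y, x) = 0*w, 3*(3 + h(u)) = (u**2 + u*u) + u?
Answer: -33391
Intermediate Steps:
h(u) = -3 + u/3 + 2*u**2/3 (h(u) = -3 + ((u**2 + u*u) + u)/3 = -3 + ((u**2 + u**2) + u)/3 = -3 + (2*u**2 + u)/3 = -3 + (u + 2*u**2)/3 = -3 + (u/3 + 2*u**2/3) = -3 + u/3 + 2*u**2/3)
w = 9 (w = -3 + (1/3)*4 + (2/3)*4**2 = -3 + 4/3 + (2/3)*16 = -3 + 4/3 + 32/3 = 9)
l(y, x) = 0 (l(y, x) = 0*9 = 0)
K(O, f) = O + f
(-31124 + K(-49, l(2, 11))) - 2218 = (-31124 + (-49 + 0)) - 2218 = (-31124 - 49) - 2218 = -31173 - 2218 = -33391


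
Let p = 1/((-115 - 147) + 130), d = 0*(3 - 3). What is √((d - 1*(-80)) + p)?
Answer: √348447/66 ≈ 8.9438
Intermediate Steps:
d = 0 (d = 0*0 = 0)
p = -1/132 (p = 1/(-262 + 130) = 1/(-132) = -1/132 ≈ -0.0075758)
√((d - 1*(-80)) + p) = √((0 - 1*(-80)) - 1/132) = √((0 + 80) - 1/132) = √(80 - 1/132) = √(10559/132) = √348447/66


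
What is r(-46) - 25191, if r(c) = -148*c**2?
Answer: -338359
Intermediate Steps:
r(-46) - 25191 = -148*(-46)**2 - 25191 = -148*2116 - 25191 = -313168 - 25191 = -338359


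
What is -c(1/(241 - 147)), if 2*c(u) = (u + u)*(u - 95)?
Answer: 8929/8836 ≈ 1.0105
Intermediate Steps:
c(u) = u*(-95 + u) (c(u) = ((u + u)*(u - 95))/2 = ((2*u)*(-95 + u))/2 = (2*u*(-95 + u))/2 = u*(-95 + u))
-c(1/(241 - 147)) = -(-95 + 1/(241 - 147))/(241 - 147) = -(-95 + 1/94)/94 = -(-8929)/(94*94) = -1*(-8929/8836) = 8929/8836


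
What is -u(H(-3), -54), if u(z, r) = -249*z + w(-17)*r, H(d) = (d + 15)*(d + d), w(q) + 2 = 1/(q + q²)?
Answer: -2452869/136 ≈ -18036.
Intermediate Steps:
w(q) = -2 + 1/(q + q²)
H(d) = 2*d*(15 + d) (H(d) = (15 + d)*(2*d) = 2*d*(15 + d))
u(z, r) = -249*z - 543*r/272 (u(z, r) = -249*z + ((1 - 2*(-17) - 2*(-17)²)/((-17)*(1 - 17)))*r = -249*z + (-1/17*(1 + 34 - 2*289)/(-16))*r = -249*z + (-1/17*(-1/16)*(1 + 34 - 578))*r = -249*z + (-1/17*(-1/16)*(-543))*r = -249*z - 543*r/272)
-u(H(-3), -54) = -(-498*(-3)*(15 - 3) - 543/272*(-54)) = -(-498*(-3)*12 + 14661/136) = -(-249*(-72) + 14661/136) = -(17928 + 14661/136) = -1*2452869/136 = -2452869/136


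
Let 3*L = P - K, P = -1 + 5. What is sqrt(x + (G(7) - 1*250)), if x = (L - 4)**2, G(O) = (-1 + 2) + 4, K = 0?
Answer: I*sqrt(2141)/3 ≈ 15.424*I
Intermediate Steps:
P = 4
L = 4/3 (L = (4 - 1*0)/3 = (4 + 0)/3 = (1/3)*4 = 4/3 ≈ 1.3333)
G(O) = 5 (G(O) = 1 + 4 = 5)
x = 64/9 (x = (4/3 - 4)**2 = (-8/3)**2 = 64/9 ≈ 7.1111)
sqrt(x + (G(7) - 1*250)) = sqrt(64/9 + (5 - 1*250)) = sqrt(64/9 + (5 - 250)) = sqrt(64/9 - 245) = sqrt(-2141/9) = I*sqrt(2141)/3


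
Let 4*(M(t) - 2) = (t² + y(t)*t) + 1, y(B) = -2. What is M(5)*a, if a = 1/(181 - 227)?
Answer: -3/23 ≈ -0.13043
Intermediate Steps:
a = -1/46 (a = 1/(-46) = -1/46 ≈ -0.021739)
M(t) = 9/4 - t/2 + t²/4 (M(t) = 2 + ((t² - 2*t) + 1)/4 = 2 + (1 + t² - 2*t)/4 = 2 + (¼ - t/2 + t²/4) = 9/4 - t/2 + t²/4)
M(5)*a = (9/4 - ½*5 + (¼)*5²)*(-1/46) = (9/4 - 5/2 + (¼)*25)*(-1/46) = (9/4 - 5/2 + 25/4)*(-1/46) = 6*(-1/46) = -3/23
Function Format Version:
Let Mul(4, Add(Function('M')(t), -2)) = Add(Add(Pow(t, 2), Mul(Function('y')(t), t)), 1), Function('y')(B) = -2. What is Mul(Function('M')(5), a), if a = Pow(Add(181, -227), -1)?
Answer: Rational(-3, 23) ≈ -0.13043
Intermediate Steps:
a = Rational(-1, 46) (a = Pow(-46, -1) = Rational(-1, 46) ≈ -0.021739)
Function('M')(t) = Add(Rational(9, 4), Mul(Rational(-1, 2), t), Mul(Rational(1, 4), Pow(t, 2))) (Function('M')(t) = Add(2, Mul(Rational(1, 4), Add(Add(Pow(t, 2), Mul(-2, t)), 1))) = Add(2, Mul(Rational(1, 4), Add(1, Pow(t, 2), Mul(-2, t)))) = Add(2, Add(Rational(1, 4), Mul(Rational(-1, 2), t), Mul(Rational(1, 4), Pow(t, 2)))) = Add(Rational(9, 4), Mul(Rational(-1, 2), t), Mul(Rational(1, 4), Pow(t, 2))))
Mul(Function('M')(5), a) = Mul(Add(Rational(9, 4), Mul(Rational(-1, 2), 5), Mul(Rational(1, 4), Pow(5, 2))), Rational(-1, 46)) = Mul(Add(Rational(9, 4), Rational(-5, 2), Mul(Rational(1, 4), 25)), Rational(-1, 46)) = Mul(Add(Rational(9, 4), Rational(-5, 2), Rational(25, 4)), Rational(-1, 46)) = Mul(6, Rational(-1, 46)) = Rational(-3, 23)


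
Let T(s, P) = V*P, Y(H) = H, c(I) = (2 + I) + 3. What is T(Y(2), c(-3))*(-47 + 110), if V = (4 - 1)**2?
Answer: 1134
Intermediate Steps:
c(I) = 5 + I
V = 9 (V = 3**2 = 9)
T(s, P) = 9*P
T(Y(2), c(-3))*(-47 + 110) = (9*(5 - 3))*(-47 + 110) = (9*2)*63 = 18*63 = 1134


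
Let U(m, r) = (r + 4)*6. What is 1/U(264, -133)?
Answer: -1/774 ≈ -0.0012920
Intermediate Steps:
U(m, r) = 24 + 6*r (U(m, r) = (4 + r)*6 = 24 + 6*r)
1/U(264, -133) = 1/(24 + 6*(-133)) = 1/(24 - 798) = 1/(-774) = -1/774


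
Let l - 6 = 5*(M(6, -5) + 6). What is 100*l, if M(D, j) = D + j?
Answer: 4100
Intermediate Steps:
l = 41 (l = 6 + 5*((6 - 5) + 6) = 6 + 5*(1 + 6) = 6 + 5*7 = 6 + 35 = 41)
100*l = 100*41 = 4100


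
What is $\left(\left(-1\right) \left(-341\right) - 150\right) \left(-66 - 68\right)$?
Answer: $-25594$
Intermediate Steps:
$\left(\left(-1\right) \left(-341\right) - 150\right) \left(-66 - 68\right) = \left(341 - 150\right) \left(-134\right) = 191 \left(-134\right) = -25594$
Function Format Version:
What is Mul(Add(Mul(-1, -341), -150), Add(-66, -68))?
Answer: -25594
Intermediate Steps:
Mul(Add(Mul(-1, -341), -150), Add(-66, -68)) = Mul(Add(341, -150), -134) = Mul(191, -134) = -25594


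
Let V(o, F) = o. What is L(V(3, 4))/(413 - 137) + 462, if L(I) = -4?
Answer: 31877/69 ≈ 461.99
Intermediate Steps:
L(V(3, 4))/(413 - 137) + 462 = -4/(413 - 137) + 462 = -4/276 + 462 = -4*1/276 + 462 = -1/69 + 462 = 31877/69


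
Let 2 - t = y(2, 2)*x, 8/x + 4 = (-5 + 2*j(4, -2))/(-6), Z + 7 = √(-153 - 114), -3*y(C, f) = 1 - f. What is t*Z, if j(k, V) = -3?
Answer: -294/13 + 42*I*√267/13 ≈ -22.615 + 52.791*I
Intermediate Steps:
y(C, f) = -⅓ + f/3 (y(C, f) = -(1 - f)/3 = -⅓ + f/3)
Z = -7 + I*√267 (Z = -7 + √(-153 - 114) = -7 + √(-267) = -7 + I*√267 ≈ -7.0 + 16.34*I)
x = -48/13 (x = 8/(-4 + (-5 + 2*(-3))/(-6)) = 8/(-4 + (-5 - 6)*(-⅙)) = 8/(-4 - 11*(-⅙)) = 8/(-4 + 11/6) = 8/(-13/6) = 8*(-6/13) = -48/13 ≈ -3.6923)
t = 42/13 (t = 2 - (-⅓ + (⅓)*2)*(-48)/13 = 2 - (-⅓ + ⅔)*(-48)/13 = 2 - (-48)/(3*13) = 2 - 1*(-16/13) = 2 + 16/13 = 42/13 ≈ 3.2308)
t*Z = 42*(-7 + I*√267)/13 = -294/13 + 42*I*√267/13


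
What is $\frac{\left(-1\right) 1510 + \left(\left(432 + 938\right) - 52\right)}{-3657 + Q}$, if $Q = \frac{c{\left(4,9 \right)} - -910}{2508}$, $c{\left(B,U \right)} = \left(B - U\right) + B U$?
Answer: $\frac{481536}{9170815} \approx 0.052507$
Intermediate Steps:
$c{\left(B,U \right)} = B - U + B U$
$Q = \frac{941}{2508}$ ($Q = \frac{\left(4 - 9 + 4 \cdot 9\right) - -910}{2508} = \left(\left(4 - 9 + 36\right) + 910\right) \frac{1}{2508} = \left(31 + 910\right) \frac{1}{2508} = 941 \cdot \frac{1}{2508} = \frac{941}{2508} \approx 0.3752$)
$\frac{\left(-1\right) 1510 + \left(\left(432 + 938\right) - 52\right)}{-3657 + Q} = \frac{\left(-1\right) 1510 + \left(\left(432 + 938\right) - 52\right)}{-3657 + \frac{941}{2508}} = \frac{-1510 + \left(1370 - 52\right)}{- \frac{9170815}{2508}} = \left(-1510 + 1318\right) \left(- \frac{2508}{9170815}\right) = \left(-192\right) \left(- \frac{2508}{9170815}\right) = \frac{481536}{9170815}$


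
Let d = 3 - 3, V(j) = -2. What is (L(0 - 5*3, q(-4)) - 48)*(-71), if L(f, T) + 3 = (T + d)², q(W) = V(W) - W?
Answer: 3337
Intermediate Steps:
d = 0
q(W) = -2 - W
L(f, T) = -3 + T² (L(f, T) = -3 + (T + 0)² = -3 + T²)
(L(0 - 5*3, q(-4)) - 48)*(-71) = ((-3 + (-2 - 1*(-4))²) - 48)*(-71) = ((-3 + (-2 + 4)²) - 48)*(-71) = ((-3 + 2²) - 48)*(-71) = ((-3 + 4) - 48)*(-71) = (1 - 48)*(-71) = -47*(-71) = 3337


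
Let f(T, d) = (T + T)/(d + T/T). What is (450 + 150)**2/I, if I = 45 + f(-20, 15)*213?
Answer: -9600/13 ≈ -738.46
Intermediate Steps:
f(T, d) = 2*T/(1 + d) (f(T, d) = (2*T)/(d + 1) = (2*T)/(1 + d) = 2*T/(1 + d))
I = -975/2 (I = 45 + (2*(-20)/(1 + 15))*213 = 45 + (2*(-20)/16)*213 = 45 + (2*(-20)*(1/16))*213 = 45 - 5/2*213 = 45 - 1065/2 = -975/2 ≈ -487.50)
(450 + 150)**2/I = (450 + 150)**2/(-975/2) = 600**2*(-2/975) = 360000*(-2/975) = -9600/13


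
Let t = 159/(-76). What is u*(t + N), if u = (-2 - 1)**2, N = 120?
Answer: 80649/76 ≈ 1061.2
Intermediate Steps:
t = -159/76 (t = 159*(-1/76) = -159/76 ≈ -2.0921)
u = 9 (u = (-3)**2 = 9)
u*(t + N) = 9*(-159/76 + 120) = 9*(8961/76) = 80649/76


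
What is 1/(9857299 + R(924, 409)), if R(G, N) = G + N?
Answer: 1/9858632 ≈ 1.0143e-7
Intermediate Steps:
1/(9857299 + R(924, 409)) = 1/(9857299 + (924 + 409)) = 1/(9857299 + 1333) = 1/9858632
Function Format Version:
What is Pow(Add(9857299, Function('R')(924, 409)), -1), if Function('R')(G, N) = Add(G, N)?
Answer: Rational(1, 9858632) ≈ 1.0143e-7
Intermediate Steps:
Pow(Add(9857299, Function('R')(924, 409)), -1) = Pow(Add(9857299, Add(924, 409)), -1) = Pow(Add(9857299, 1333), -1) = Pow(9858632, -1) = Rational(1, 9858632)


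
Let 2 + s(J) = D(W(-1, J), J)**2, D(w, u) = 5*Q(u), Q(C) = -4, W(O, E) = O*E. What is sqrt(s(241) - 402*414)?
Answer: I*sqrt(166030) ≈ 407.47*I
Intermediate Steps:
W(O, E) = E*O
D(w, u) = -20 (D(w, u) = 5*(-4) = -20)
s(J) = 398 (s(J) = -2 + (-20)**2 = -2 + 400 = 398)
sqrt(s(241) - 402*414) = sqrt(398 - 402*414) = sqrt(398 - 166428) = sqrt(-166030) = I*sqrt(166030)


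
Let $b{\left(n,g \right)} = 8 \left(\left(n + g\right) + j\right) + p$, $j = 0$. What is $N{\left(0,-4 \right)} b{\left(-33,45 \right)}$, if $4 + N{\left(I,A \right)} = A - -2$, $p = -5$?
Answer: $-546$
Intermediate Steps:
$N{\left(I,A \right)} = -2 + A$ ($N{\left(I,A \right)} = -4 + \left(A - -2\right) = -4 + \left(A + 2\right) = -4 + \left(2 + A\right) = -2 + A$)
$b{\left(n,g \right)} = -5 + 8 g + 8 n$ ($b{\left(n,g \right)} = 8 \left(\left(n + g\right) + 0\right) - 5 = 8 \left(\left(g + n\right) + 0\right) - 5 = 8 \left(g + n\right) - 5 = \left(8 g + 8 n\right) - 5 = -5 + 8 g + 8 n$)
$N{\left(0,-4 \right)} b{\left(-33,45 \right)} = \left(-2 - 4\right) \left(-5 + 8 \cdot 45 + 8 \left(-33\right)\right) = - 6 \left(-5 + 360 - 264\right) = \left(-6\right) 91 = -546$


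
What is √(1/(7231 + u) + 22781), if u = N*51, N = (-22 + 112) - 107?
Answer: √230660451435/3182 ≈ 150.93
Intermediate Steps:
N = -17 (N = 90 - 107 = -17)
u = -867 (u = -17*51 = -867)
√(1/(7231 + u) + 22781) = √(1/(7231 - 867) + 22781) = √(1/6364 + 22781) = √(144978285/6364) = √230660451435/3182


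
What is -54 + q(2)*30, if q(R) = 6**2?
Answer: 1026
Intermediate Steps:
q(R) = 36
-54 + q(2)*30 = -54 + 36*30 = -54 + 1080 = 1026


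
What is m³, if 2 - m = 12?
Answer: -1000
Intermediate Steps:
m = -10 (m = 2 - 1*12 = 2 - 12 = -10)
m³ = (-10)³ = -1000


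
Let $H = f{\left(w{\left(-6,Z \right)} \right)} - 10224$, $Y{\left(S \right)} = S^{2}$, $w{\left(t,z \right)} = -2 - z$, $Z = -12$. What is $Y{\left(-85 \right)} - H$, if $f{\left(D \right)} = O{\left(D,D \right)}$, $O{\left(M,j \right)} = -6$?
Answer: $17455$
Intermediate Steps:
$f{\left(D \right)} = -6$
$H = -10230$ ($H = -6 - 10224 = -10230$)
$Y{\left(-85 \right)} - H = \left(-85\right)^{2} - -10230 = 7225 + 10230 = 17455$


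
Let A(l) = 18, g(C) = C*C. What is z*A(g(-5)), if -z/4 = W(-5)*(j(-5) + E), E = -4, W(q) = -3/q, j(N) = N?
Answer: 1944/5 ≈ 388.80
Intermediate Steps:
g(C) = C²
z = 108/5 (z = -4*(-3/(-5))*(-5 - 4) = -4*(-3*(-⅕))*(-9) = -12*(-9)/5 = -4*(-27/5) = 108/5 ≈ 21.600)
z*A(g(-5)) = (108/5)*18 = 1944/5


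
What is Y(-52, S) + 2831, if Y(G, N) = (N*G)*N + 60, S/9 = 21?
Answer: -1854601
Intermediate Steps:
S = 189 (S = 9*21 = 189)
Y(G, N) = 60 + G*N² (Y(G, N) = (G*N)*N + 60 = G*N² + 60 = 60 + G*N²)
Y(-52, S) + 2831 = (60 - 52*189²) + 2831 = (60 - 52*35721) + 2831 = (60 - 1857492) + 2831 = -1857432 + 2831 = -1854601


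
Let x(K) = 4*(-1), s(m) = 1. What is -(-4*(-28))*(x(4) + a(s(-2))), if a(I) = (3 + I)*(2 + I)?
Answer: -896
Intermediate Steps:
a(I) = (2 + I)*(3 + I)
x(K) = -4
-(-4*(-28))*(x(4) + a(s(-2))) = -(-4*(-28))*(-4 + (6 + 1² + 5*1)) = -112*(-4 + (6 + 1 + 5)) = -112*(-4 + 12) = -112*8 = -1*896 = -896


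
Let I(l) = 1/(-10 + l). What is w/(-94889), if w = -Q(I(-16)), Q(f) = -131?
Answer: -131/94889 ≈ -0.0013806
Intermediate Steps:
w = 131 (w = -1*(-131) = 131)
w/(-94889) = 131/(-94889) = 131*(-1/94889) = -131/94889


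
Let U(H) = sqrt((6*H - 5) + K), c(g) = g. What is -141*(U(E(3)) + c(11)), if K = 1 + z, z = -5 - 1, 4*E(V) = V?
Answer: -1551 - 141*I*sqrt(22)/2 ≈ -1551.0 - 330.67*I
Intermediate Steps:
E(V) = V/4
z = -6
K = -5 (K = 1 - 6 = -5)
U(H) = sqrt(-10 + 6*H) (U(H) = sqrt((6*H - 5) - 5) = sqrt((-5 + 6*H) - 5) = sqrt(-10 + 6*H))
-141*(U(E(3)) + c(11)) = -141*(sqrt(-10 + 6*((1/4)*3)) + 11) = -141*(sqrt(-10 + 6*(3/4)) + 11) = -141*(sqrt(-10 + 9/2) + 11) = -141*(sqrt(-11/2) + 11) = -141*(I*sqrt(22)/2 + 11) = -141*(11 + I*sqrt(22)/2) = -1551 - 141*I*sqrt(22)/2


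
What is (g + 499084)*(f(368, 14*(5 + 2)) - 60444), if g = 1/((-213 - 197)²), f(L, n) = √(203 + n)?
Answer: -1267752764279511/42025 + 83896020401*√301/168100 ≈ -3.0158e+10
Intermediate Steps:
g = 1/168100 (g = 1/((-410)²) = 1/168100 ≈ 5.9488e-6)
(g + 499084)*(f(368, 14*(5 + 2)) - 60444) = (1/168100 + 499084)*(√(203 + 14*(5 + 2)) - 60444) = 83896020401*(√(203 + 14*7) - 60444)/168100 = 83896020401*(√(203 + 98) - 60444)/168100 = 83896020401*(√301 - 60444)/168100 = 83896020401*(-60444 + √301)/168100 = -1267752764279511/42025 + 83896020401*√301/168100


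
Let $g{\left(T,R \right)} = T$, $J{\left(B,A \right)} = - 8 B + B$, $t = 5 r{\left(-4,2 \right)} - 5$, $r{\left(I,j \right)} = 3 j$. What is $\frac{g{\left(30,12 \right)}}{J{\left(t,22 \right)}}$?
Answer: $- \frac{6}{35} \approx -0.17143$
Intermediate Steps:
$t = 25$ ($t = 5 \cdot 3 \cdot 2 - 5 = 5 \cdot 6 - 5 = 30 - 5 = 25$)
$J{\left(B,A \right)} = - 7 B$
$\frac{g{\left(30,12 \right)}}{J{\left(t,22 \right)}} = \frac{30}{\left(-7\right) 25} = \frac{30}{-175} = 30 \left(- \frac{1}{175}\right) = - \frac{6}{35}$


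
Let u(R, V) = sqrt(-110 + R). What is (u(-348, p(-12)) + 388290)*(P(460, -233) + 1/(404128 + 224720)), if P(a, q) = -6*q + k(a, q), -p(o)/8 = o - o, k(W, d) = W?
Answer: 75612979143275/104808 + 1168399585*I*sqrt(458)/628848 ≈ 7.2144e+8 + 39763.0*I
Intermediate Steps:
p(o) = 0 (p(o) = -8*(o - o) = -8*0 = 0)
P(a, q) = a - 6*q (P(a, q) = -6*q + a = a - 6*q)
(u(-348, p(-12)) + 388290)*(P(460, -233) + 1/(404128 + 224720)) = (sqrt(-110 - 348) + 388290)*((460 - 6*(-233)) + 1/(404128 + 224720)) = (sqrt(-458) + 388290)*((460 + 1398) + 1/628848) = (I*sqrt(458) + 388290)*(1858 + 1/628848) = (388290 + I*sqrt(458))*(1168399585/628848) = 75612979143275/104808 + 1168399585*I*sqrt(458)/628848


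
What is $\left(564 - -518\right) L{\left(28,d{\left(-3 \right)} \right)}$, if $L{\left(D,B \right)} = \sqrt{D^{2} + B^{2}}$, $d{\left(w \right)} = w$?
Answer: $1082 \sqrt{793} \approx 30469.0$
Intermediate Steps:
$L{\left(D,B \right)} = \sqrt{B^{2} + D^{2}}$
$\left(564 - -518\right) L{\left(28,d{\left(-3 \right)} \right)} = \left(564 - -518\right) \sqrt{\left(-3\right)^{2} + 28^{2}} = \left(564 + 518\right) \sqrt{9 + 784} = 1082 \sqrt{793}$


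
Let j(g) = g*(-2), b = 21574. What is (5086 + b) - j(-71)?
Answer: 26518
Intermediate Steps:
j(g) = -2*g
(5086 + b) - j(-71) = (5086 + 21574) - (-2)*(-71) = 26660 - 1*142 = 26660 - 142 = 26518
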